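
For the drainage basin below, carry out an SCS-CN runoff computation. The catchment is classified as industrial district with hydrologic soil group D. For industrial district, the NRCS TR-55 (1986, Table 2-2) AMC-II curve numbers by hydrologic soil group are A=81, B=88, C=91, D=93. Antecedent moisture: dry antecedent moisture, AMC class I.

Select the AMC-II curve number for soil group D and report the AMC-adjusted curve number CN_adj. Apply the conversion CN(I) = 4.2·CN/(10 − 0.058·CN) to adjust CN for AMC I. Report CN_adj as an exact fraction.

NRCS table: industrial district, soil group D → CN(II) = 93
Dry (AMC I): CN(I) = 4.2·93/(10 − 0.058·93) = (1953/5)/(2303/500) = 27900/329 ≈ 84.802

CN_adj = 27900/329 ≈ 84.802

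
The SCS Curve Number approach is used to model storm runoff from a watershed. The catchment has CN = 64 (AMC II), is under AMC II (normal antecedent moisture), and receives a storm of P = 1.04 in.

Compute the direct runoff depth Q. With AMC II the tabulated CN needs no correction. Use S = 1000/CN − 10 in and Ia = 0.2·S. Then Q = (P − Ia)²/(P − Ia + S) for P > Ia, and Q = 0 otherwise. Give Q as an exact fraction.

CN(II) = 64; AMC II needs no correction.
Retention S: 1000/CN − 10 with CN=64.000 → S = 45/8 ≈ 5.625 in
Initial abstraction Ia = S/5 = (45/8)/5 = 9/8 ≈ 1.125 in
P = 1.040 ≤ Ia = 1.125 in: entire storm abstracted, Q = 0.

Q = 0 in ≈ 0.000 in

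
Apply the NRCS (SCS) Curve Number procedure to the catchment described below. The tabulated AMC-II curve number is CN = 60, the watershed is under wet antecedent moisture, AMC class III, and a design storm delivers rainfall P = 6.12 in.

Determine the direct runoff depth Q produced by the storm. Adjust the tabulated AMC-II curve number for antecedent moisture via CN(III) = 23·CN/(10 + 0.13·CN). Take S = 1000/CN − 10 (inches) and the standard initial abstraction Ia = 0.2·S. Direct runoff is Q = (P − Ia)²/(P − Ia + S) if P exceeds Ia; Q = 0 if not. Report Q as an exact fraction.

Q = 91336249/25110825 in ≈ 3.637 in

CN(III) from CN(II)=60: (23·60)/(10 + 0.13·60) = 6900/89 ≈ 77.528
Retention S: 1000/CN − 10 with CN=77.528 → S = 200/69 ≈ 2.899 in
Ia = 0.2S: 0.2·2.899 = 0.580 in (exactly 40/69)
Since P=6.120 > Ia=0.580: effective rainfall P−Ia = 9557/1725 in
Q = (9557/1725)²/((9557/1725) + 200/69) = (91336249/2975625)/(14557/1725) = 91336249/25110825 in ≈ 3.637 in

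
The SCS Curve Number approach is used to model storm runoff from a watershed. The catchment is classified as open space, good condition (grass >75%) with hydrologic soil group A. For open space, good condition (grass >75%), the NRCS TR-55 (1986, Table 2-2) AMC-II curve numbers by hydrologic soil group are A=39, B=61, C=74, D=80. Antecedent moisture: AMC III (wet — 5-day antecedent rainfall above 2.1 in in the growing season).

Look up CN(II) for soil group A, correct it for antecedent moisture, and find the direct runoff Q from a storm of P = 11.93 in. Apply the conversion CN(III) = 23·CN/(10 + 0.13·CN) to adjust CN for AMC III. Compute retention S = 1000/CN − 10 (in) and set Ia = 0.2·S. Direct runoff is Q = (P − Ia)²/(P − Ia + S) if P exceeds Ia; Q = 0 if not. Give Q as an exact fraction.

NRCS table: open space, good condition (grass >75%), soil group A → CN(II) = 39
CN(III) from CN(II)=39: (23·39)/(10 + 0.13·39) = 89700/1507 ≈ 59.522
Max retention: S = 1000/(89700/1507) − 10 = 6100/897 in (≈ 6.800 in)
Initial abstraction Ia = S/5 = (6100/897)/5 = 1220/897 ≈ 1.360 in
P − Ia = 11.930 − 1.360 = 948121/89700 ≈ 10.570 in (> 0, runoff occurs)
Q: (948121/89700)² ÷ (1558121/89700) = 898933430641/139763453700 in (≈ 6.432 in)

Q = 898933430641/139763453700 in ≈ 6.432 in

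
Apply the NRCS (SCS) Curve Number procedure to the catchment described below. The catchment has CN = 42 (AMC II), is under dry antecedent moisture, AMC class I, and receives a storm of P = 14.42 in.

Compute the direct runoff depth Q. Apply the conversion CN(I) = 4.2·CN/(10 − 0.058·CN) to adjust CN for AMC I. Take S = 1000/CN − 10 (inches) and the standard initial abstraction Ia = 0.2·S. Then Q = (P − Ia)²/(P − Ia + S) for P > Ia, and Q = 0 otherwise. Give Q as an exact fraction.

CN(I) from CN(II)=42: (4.2·42)/(10 − 0.058·42) = 44100/1891 ≈ 23.321
S = 1000/(44100/1891) − 10 = 14500/441 in ≈ 32.880 in
Ia = 0.2·(14500/441) = 2900/441 in ≈ 6.576 in
Since P=14.420 > Ia=6.576: effective rainfall P−Ia = 172961/22050 in
Q = (172961/22050)²/((172961/22050) + 14500/441) = (29915507521/486202500)/(897961/22050) = 29915507521/19800040050 in ≈ 1.511 in

Q = 29915507521/19800040050 in ≈ 1.511 in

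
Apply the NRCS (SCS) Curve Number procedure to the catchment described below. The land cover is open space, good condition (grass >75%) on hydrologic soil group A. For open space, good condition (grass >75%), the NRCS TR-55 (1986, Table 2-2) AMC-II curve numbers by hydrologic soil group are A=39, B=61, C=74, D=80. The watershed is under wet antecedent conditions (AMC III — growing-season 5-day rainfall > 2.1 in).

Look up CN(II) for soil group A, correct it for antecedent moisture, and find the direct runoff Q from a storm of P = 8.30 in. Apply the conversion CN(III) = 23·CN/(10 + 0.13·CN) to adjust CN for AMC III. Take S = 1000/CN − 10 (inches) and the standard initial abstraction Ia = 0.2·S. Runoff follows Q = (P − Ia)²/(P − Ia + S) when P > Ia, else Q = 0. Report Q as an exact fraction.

NRCS table: open space, good condition (grass >75%), soil group A → CN(II) = 39
Adjust CN=39 to AMC III: 23·39/(10 + 0.13·39) → 897 ÷ (1507/100) = 89700/1507 ≈ 59.522
Retention S: 1000/CN − 10 with CN=59.522 → S = 6100/897 ≈ 6.800 in
Ia = 0.2S: 0.2·6.800 = 1.360 in (exactly 1220/897)
Since P=8.300 > Ia=1.360: effective rainfall P−Ia = 62251/8970 in
Q = (62251/8970)²/((62251/8970) + 6100/897) = (3875187001/80460900)/(123251/8970) = 3875187001/1105561470 in ≈ 3.505 in

Q = 3875187001/1105561470 in ≈ 3.505 in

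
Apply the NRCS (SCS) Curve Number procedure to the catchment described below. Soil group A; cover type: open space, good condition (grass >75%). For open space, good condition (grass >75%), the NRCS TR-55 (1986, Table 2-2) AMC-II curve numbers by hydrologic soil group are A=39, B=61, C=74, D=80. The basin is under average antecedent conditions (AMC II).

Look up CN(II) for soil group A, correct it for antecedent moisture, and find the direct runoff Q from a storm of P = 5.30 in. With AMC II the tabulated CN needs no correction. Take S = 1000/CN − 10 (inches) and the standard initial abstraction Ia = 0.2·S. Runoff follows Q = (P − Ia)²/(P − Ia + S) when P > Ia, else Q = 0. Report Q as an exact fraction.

NRCS table: open space, good condition (grass >75%), soil group A → CN(II) = 39
AMC II — tabulated CN = 39 applies directly.
Max retention: S = 1000/39 − 10 = 610/39 in (≈ 15.641 in)
Ia = 0.2S: 0.2·15.641 = 3.128 in (exactly 122/39)
P − Ia = 5.300 − 3.128 = 847/390 ≈ 2.172 in (> 0, runoff occurs)
Q = (847/390)²/((847/390) + 610/39) = (717409/152100)/(6947/390) = 717409/2709330 in ≈ 0.265 in

Q = 717409/2709330 in ≈ 0.265 in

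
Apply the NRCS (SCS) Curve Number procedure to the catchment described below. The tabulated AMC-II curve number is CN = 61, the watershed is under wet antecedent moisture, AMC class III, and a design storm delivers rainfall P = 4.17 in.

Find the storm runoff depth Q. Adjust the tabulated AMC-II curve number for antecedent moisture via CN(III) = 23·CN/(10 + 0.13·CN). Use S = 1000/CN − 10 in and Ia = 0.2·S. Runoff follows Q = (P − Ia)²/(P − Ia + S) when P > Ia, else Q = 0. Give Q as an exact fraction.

Q = 85700238867/41952085100 in ≈ 2.043 in

Adjust CN=61 to AMC III: 23·61/(10 + 0.13·61) → 1403 ÷ (1793/100) = 140300/1793 ≈ 78.249
Retention S: 1000/CN − 10 with CN=78.249 → S = 3900/1403 ≈ 2.780 in
Ia = 0.2·(3900/1403) = 780/1403 in ≈ 0.556 in
P − Ia = 4.170 − 0.556 = 507051/140300 ≈ 3.614 in (> 0, runoff occurs)
Runoff Q = (P−Ia)²/(P−Ia+S) = (3.614)²/(3.614+2.780) = 85700238867/41952085100 ≈ 2.043 in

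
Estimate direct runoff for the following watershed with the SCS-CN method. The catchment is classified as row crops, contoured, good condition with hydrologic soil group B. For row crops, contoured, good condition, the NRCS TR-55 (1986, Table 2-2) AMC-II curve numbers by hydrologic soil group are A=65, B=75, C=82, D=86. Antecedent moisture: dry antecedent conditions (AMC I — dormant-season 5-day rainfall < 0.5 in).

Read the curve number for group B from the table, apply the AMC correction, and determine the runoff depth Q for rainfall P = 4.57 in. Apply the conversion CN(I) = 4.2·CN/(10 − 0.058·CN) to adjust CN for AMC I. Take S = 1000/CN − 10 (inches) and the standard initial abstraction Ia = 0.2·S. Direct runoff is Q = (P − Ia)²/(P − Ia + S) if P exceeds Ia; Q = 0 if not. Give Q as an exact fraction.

Q = 353101681/433383300 in ≈ 0.815 in

NRCS table: row crops, contoured, good condition, soil group B → CN(II) = 75
CN(I) from CN(II)=75: (4.2·75)/(10 − 0.058·75) = 6300/113 ≈ 55.752
Retention S: 1000/CN − 10 with CN=55.752 → S = 500/63 ≈ 7.937 in
Ia = 0.2·(500/63) = 100/63 in ≈ 1.587 in
Excess rainfall: 4.570 − 1.587 = 2.983 in; P > Ia so Q > 0
Runoff Q = (P−Ia)²/(P−Ia+S) = (2.983)²/(2.983+7.937) = 353101681/433383300 ≈ 0.815 in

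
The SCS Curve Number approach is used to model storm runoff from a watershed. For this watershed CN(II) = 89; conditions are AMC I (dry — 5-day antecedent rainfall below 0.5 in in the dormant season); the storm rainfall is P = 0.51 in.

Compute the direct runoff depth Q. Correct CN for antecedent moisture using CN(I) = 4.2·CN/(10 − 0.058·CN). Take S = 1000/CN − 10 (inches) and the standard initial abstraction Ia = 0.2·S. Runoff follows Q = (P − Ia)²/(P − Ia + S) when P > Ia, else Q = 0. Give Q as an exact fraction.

CN(I) from CN(II)=89: (4.2·89)/(10 − 0.058·89) = 186900/2419 ≈ 77.263
Retention S: 1000/CN − 10 with CN=77.263 → S = 5500/1869 ≈ 2.943 in
Ia = 0.2·(5500/1869) = 1100/1869 in ≈ 0.589 in
P = 0.510 ≤ Ia = 0.589 in: entire storm abstracted, Q = 0.

Q = 0 in ≈ 0.000 in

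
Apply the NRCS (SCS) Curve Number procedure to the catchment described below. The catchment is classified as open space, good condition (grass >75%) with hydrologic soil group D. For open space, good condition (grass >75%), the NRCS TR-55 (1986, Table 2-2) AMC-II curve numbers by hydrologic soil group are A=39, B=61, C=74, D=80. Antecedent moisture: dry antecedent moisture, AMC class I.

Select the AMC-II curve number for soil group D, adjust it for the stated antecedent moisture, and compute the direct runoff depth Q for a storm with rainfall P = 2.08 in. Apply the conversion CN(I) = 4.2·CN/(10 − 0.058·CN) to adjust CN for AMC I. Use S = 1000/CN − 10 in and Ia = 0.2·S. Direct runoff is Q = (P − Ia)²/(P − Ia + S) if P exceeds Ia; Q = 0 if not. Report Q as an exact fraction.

NRCS table: open space, good condition (grass >75%), soil group D → CN(II) = 80
Dry (AMC I): CN(I) = 4.2·80/(10 − 0.058·80) = 336/(134/25) = 4200/67 ≈ 62.687
Max retention: S = 1000/(4200/67) − 10 = 125/21 in (≈ 5.952 in)
Ia = 0.2S: 0.2·5.952 = 1.190 in (exactly 25/21)
Since P=2.080 > Ia=1.190: effective rainfall P−Ia = 467/525 in
Q: (467/525)² ÷ (3592/525) = 218089/1885800 in (≈ 0.116 in)

Q = 218089/1885800 in ≈ 0.116 in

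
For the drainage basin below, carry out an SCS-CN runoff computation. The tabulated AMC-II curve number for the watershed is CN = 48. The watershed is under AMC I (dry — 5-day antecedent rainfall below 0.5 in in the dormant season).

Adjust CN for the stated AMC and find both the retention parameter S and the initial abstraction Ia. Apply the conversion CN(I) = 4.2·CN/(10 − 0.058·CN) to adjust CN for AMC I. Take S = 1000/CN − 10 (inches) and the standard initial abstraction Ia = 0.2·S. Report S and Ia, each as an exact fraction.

S = 1625/63 in ≈ 25.794 in; Ia = 325/63 in ≈ 5.159 in

CN(I) from CN(II)=48: (4.2·48)/(10 − 0.058·48) = 12600/451 ≈ 27.938
Max retention: S = 1000/(12600/451) − 10 = 1625/63 in (≈ 25.794 in)
Ia = 0.2·(1625/63) = 325/63 in ≈ 5.159 in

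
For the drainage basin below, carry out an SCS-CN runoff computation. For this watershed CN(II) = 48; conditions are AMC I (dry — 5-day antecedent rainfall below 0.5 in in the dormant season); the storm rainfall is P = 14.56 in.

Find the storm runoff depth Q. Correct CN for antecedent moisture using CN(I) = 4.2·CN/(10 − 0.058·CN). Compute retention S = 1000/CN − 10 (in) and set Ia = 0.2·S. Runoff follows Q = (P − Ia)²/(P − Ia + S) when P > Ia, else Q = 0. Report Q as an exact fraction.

Q = 1297321/516600 in ≈ 2.511 in

Dry (AMC I): CN(I) = 4.2·48/(10 − 0.058·48) = (1008/5)/(902/125) = 12600/451 ≈ 27.938
Retention S: 1000/CN − 10 with CN=27.938 → S = 1625/63 ≈ 25.794 in
Ia = 0.2·(1625/63) = 325/63 in ≈ 5.159 in
Excess rainfall: 14.560 − 5.159 = 9.401 in; P > Ia so Q > 0
Q = (14807/1575)²/((14807/1575) + 1625/63) = (219247249/2480625)/(55432/1575) = 1297321/516600 in ≈ 2.511 in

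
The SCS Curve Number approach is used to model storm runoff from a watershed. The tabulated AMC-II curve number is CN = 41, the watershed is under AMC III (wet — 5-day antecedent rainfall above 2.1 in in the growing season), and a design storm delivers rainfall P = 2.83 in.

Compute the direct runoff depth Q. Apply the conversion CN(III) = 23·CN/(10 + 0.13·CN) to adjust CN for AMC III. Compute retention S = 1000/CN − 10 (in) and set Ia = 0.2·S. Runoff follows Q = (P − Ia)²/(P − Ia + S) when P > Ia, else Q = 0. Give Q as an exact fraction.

Adjust CN=41 to AMC III: 23·41/(10 + 0.13·41) → 943 ÷ (1533/100) = 94300/1533 ≈ 61.513
S = 1000/(94300/1533) − 10 = 5900/943 in ≈ 6.257 in
Ia = 0.2·(5900/943) = 1180/943 in ≈ 1.251 in
Since P=2.830 > Ia=1.251: effective rainfall P−Ia = 148869/94300 in
Q: (148869/94300)² ÷ (738869/94300) = 22161979161/69675346700 in (≈ 0.318 in)

Q = 22161979161/69675346700 in ≈ 0.318 in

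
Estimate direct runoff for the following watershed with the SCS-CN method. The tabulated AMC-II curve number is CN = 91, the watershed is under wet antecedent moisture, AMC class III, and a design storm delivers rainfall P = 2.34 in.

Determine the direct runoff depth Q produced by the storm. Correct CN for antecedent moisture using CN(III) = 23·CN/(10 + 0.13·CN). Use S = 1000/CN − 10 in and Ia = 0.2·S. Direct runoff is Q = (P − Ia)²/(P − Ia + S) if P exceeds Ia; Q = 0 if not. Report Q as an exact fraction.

Q = 2060735043/1088673950 in ≈ 1.893 in

Adjust CN=91 to AMC III: 23·91/(10 + 0.13·91) → 2093 ÷ (2183/100) = 209300/2183 ≈ 95.877
S = 1000/(209300/2183) − 10 = 900/2093 in ≈ 0.430 in
Ia = 0.2S: 0.2·0.430 = 0.086 in (exactly 180/2093)
P − Ia = 2.340 − 0.086 = 235881/104650 ≈ 2.254 in (> 0, runoff occurs)
Runoff Q = (P−Ia)²/(P−Ia+S) = (2.254)²/(2.254+0.430) = 2060735043/1088673950 ≈ 1.893 in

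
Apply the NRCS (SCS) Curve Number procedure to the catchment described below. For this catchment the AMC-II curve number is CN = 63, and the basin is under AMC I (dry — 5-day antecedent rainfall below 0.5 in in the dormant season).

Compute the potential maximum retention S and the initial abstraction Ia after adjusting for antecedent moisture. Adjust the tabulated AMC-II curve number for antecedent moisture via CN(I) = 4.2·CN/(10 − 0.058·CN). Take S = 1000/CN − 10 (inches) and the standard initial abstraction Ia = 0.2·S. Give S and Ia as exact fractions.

Dry (AMC I): CN(I) = 4.2·63/(10 − 0.058·63) = (1323/5)/(3173/500) = 132300/3173 ≈ 41.696
S = 1000/(132300/3173) − 10 = 18500/1323 in ≈ 13.983 in
Ia = 0.2·(18500/1323) = 3700/1323 in ≈ 2.797 in

S = 18500/1323 in ≈ 13.983 in; Ia = 3700/1323 in ≈ 2.797 in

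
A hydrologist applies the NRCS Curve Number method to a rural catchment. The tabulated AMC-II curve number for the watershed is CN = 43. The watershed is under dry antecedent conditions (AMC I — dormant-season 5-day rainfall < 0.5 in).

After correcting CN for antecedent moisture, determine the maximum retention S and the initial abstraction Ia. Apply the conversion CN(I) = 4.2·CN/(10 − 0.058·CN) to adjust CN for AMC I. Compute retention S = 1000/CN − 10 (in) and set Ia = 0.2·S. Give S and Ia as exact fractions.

Adjust CN=43 to AMC I: 4.2·43/(10 − 0.058·43) → (903/5) ÷ (3753/500) = 30100/1251 ≈ 24.061
Max retention: S = 1000/(30100/1251) − 10 = 9500/301 in (≈ 31.561 in)
Ia = 0.2·(9500/301) = 1900/301 in ≈ 6.312 in

S = 9500/301 in ≈ 31.561 in; Ia = 1900/301 in ≈ 6.312 in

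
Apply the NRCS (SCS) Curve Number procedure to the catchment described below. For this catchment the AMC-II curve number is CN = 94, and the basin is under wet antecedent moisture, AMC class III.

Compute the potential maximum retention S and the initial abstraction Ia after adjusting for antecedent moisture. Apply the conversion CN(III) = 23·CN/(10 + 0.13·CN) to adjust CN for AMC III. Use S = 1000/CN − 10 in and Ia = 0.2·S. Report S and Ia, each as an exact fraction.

S = 300/1081 in ≈ 0.278 in; Ia = 60/1081 in ≈ 0.056 in

CN(III) from CN(II)=94: (23·94)/(10 + 0.13·94) = 108100/1111 ≈ 97.300
Retention S: 1000/CN − 10 with CN=97.300 → S = 300/1081 ≈ 0.278 in
Ia = 0.2S: 0.2·0.278 = 0.056 in (exactly 60/1081)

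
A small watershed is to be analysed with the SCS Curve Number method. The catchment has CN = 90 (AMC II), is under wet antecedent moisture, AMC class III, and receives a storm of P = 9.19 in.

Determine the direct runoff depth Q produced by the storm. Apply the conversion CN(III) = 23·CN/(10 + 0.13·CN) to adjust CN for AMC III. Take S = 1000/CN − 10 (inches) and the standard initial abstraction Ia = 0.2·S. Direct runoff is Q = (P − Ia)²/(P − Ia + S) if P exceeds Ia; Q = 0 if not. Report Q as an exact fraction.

CN(III) from CN(II)=90: (23·90)/(10 + 0.13·90) = 20700/217 ≈ 95.392
Max retention: S = 1000/(20700/217) − 10 = 100/207 in (≈ 0.483 in)
Ia = 0.2S: 0.2·0.483 = 0.097 in (exactly 20/207)
P − Ia = 9.190 − 0.097 = 188233/20700 ≈ 9.093 in (> 0, runoff occurs)
Q = (188233/20700)²/((188233/20700) + 100/207) = (35431662289/428490000)/(198233/20700) = 35431662289/4103423100 in ≈ 8.635 in

Q = 35431662289/4103423100 in ≈ 8.635 in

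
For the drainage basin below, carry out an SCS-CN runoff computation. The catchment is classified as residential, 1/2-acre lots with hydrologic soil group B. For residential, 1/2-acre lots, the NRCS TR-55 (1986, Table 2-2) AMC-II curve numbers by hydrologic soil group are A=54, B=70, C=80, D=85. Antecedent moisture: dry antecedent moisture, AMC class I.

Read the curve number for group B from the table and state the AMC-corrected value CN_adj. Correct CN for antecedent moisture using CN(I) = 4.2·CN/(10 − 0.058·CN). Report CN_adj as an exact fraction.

NRCS table: residential, 1/2-acre lots, soil group B → CN(II) = 70
Dry (AMC I): CN(I) = 4.2·70/(10 − 0.058·70) = 294/(297/50) = 4900/99 ≈ 49.495

CN_adj = 4900/99 ≈ 49.495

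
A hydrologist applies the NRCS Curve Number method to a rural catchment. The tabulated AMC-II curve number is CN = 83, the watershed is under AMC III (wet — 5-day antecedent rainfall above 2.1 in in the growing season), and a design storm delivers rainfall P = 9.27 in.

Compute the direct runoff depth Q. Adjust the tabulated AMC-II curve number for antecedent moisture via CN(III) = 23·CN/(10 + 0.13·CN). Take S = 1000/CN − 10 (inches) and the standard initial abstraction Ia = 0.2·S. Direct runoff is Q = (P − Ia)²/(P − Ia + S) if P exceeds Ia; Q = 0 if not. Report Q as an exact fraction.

Adjust CN=83 to AMC III: 23·83/(10 + 0.13·83) → 1909 ÷ (2079/100) = 190900/2079 ≈ 91.823
Max retention: S = 1000/(190900/2079) − 10 = 1700/1909 in (≈ 0.891 in)
Initial abstraction Ia = S/5 = (1700/1909)/5 = 340/1909 ≈ 0.178 in
Excess rainfall: 9.270 − 0.178 = 9.092 in; P > Ia so Q > 0
Q = (1735643/190900)²/((1735643/190900) + 1700/1909) = (3012456623449/36442810000)/(1905643/190900) = 3012456623449/363787248700 in ≈ 8.281 in

Q = 3012456623449/363787248700 in ≈ 8.281 in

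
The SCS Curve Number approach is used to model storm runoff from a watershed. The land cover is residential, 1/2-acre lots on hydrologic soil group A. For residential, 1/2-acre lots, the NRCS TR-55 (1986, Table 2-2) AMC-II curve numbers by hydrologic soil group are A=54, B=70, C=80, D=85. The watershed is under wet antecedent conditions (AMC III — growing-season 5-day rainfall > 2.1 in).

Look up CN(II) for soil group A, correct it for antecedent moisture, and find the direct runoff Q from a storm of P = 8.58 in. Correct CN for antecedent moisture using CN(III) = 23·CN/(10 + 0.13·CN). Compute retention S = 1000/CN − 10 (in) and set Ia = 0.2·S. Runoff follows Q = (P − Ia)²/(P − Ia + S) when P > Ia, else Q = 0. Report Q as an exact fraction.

NRCS table: residential, 1/2-acre lots, soil group A → CN(II) = 54
Wet (AMC III): CN(III) = 23·54/(10 + 0.13·54) = 1242/(851/50) = 2700/37 ≈ 72.973
S = 1000/(2700/37) − 10 = 100/27 in ≈ 3.704 in
Ia = 0.2S: 0.2·3.704 = 0.741 in (exactly 20/27)
Excess rainfall: 8.580 − 0.741 = 7.839 in; P > Ia so Q > 0
Q: (10583/1350)² ÷ (15583/1350) = 111999889/21037050 in (≈ 5.324 in)

Q = 111999889/21037050 in ≈ 5.324 in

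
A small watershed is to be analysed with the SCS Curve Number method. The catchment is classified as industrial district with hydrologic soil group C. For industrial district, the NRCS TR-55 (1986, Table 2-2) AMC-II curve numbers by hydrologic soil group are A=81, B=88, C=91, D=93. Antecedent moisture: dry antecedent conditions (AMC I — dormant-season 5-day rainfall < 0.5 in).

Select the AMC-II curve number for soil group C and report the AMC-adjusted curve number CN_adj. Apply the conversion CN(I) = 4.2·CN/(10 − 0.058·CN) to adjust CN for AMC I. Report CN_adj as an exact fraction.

NRCS table: industrial district, soil group C → CN(II) = 91
CN(I) from CN(II)=91: (4.2·91)/(10 − 0.058·91) = 63700/787 ≈ 80.940

CN_adj = 63700/787 ≈ 80.940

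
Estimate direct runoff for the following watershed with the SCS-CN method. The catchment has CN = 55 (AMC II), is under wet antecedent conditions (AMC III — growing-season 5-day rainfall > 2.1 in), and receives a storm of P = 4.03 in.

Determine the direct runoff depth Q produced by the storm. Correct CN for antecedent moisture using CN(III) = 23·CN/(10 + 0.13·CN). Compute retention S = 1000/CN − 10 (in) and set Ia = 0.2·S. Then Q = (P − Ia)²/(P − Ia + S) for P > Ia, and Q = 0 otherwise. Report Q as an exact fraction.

Wet (AMC III): CN(III) = 23·55/(10 + 0.13·55) = 1265/(343/20) = 25300/343 ≈ 73.761
Max retention: S = 1000/(25300/343) − 10 = 900/253 in (≈ 3.557 in)
Ia = 0.2S: 0.2·3.557 = 0.711 in (exactly 180/253)
P − Ia = 4.030 − 0.711 = 83959/25300 ≈ 3.319 in (> 0, runoff occurs)
Q = (83959/25300)²/((83959/25300) + 900/253) = (7049113681/640090000)/(173959/25300) = 7049113681/4401162700 in ≈ 1.602 in

Q = 7049113681/4401162700 in ≈ 1.602 in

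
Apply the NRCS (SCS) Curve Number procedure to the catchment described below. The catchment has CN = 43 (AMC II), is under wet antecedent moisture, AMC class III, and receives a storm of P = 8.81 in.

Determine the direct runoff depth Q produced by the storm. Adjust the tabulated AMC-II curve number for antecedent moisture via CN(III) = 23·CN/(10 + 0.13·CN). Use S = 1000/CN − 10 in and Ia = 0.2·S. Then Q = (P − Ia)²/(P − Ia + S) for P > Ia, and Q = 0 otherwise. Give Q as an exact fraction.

Q = 573516921481/131270860100 in ≈ 4.369 in

Wet (AMC III): CN(III) = 23·43/(10 + 0.13·43) = 989/(1559/100) = 98900/1559 ≈ 63.438
S = 1000/(98900/1559) − 10 = 5700/989 in ≈ 5.763 in
Initial abstraction Ia = S/5 = (5700/989)/5 = 1140/989 ≈ 1.153 in
Since P=8.810 > Ia=1.153: effective rainfall P−Ia = 757309/98900 in
Q = (757309/98900)²/((757309/98900) + 5700/989) = (573516921481/9781210000)/(1327309/98900) = 573516921481/131270860100 in ≈ 4.369 in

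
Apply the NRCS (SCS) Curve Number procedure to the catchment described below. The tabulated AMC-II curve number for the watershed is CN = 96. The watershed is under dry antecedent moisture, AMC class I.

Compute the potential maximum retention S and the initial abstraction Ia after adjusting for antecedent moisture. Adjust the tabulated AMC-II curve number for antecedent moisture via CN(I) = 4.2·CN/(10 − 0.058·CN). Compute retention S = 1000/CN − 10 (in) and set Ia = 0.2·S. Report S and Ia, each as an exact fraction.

S = 125/126 in ≈ 0.992 in; Ia = 25/126 in ≈ 0.198 in

Dry (AMC I): CN(I) = 4.2·96/(10 − 0.058·96) = (2016/5)/(554/125) = 25200/277 ≈ 90.975
S = 1000/(25200/277) − 10 = 125/126 in ≈ 0.992 in
Ia = 0.2·(125/126) = 25/126 in ≈ 0.198 in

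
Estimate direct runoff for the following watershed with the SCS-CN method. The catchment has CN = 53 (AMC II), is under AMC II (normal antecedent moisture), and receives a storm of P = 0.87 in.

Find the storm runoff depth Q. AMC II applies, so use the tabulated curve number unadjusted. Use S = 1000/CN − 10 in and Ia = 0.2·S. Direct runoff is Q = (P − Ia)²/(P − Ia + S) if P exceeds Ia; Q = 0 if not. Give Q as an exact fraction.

Q = 0 in ≈ 0.000 in

CN(II) = 53; AMC II needs no correction.
S = 1000/53 − 10 = 470/53 in ≈ 8.868 in
Ia = 0.2S: 0.2·8.868 = 1.774 in (exactly 94/53)
P = 0.870 ≤ Ia = 1.774 in: entire storm abstracted, Q = 0.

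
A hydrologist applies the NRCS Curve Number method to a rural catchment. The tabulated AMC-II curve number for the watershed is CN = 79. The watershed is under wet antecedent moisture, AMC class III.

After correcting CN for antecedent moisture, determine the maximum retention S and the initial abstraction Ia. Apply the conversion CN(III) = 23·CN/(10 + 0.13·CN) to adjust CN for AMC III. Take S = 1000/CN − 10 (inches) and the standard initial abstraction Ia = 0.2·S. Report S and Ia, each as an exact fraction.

CN(III) from CN(II)=79: (23·79)/(10 + 0.13·79) = 181700/2027 ≈ 89.640
Retention S: 1000/CN − 10 with CN=89.640 → S = 2100/1817 ≈ 1.156 in
Ia = 0.2·(2100/1817) = 420/1817 in ≈ 0.231 in

S = 2100/1817 in ≈ 1.156 in; Ia = 420/1817 in ≈ 0.231 in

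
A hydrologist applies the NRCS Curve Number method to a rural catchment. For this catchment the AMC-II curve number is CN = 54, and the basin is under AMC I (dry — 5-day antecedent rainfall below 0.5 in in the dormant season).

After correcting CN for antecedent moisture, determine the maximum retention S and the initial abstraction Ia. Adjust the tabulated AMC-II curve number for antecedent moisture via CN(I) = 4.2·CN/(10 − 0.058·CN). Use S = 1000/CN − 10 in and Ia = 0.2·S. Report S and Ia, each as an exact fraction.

S = 11500/567 in ≈ 20.282 in; Ia = 2300/567 in ≈ 4.056 in

CN(I) from CN(II)=54: (4.2·54)/(10 − 0.058·54) = 56700/1717 ≈ 33.023
Retention S: 1000/CN − 10 with CN=33.023 → S = 11500/567 ≈ 20.282 in
Ia = 0.2·(11500/567) = 2300/567 in ≈ 4.056 in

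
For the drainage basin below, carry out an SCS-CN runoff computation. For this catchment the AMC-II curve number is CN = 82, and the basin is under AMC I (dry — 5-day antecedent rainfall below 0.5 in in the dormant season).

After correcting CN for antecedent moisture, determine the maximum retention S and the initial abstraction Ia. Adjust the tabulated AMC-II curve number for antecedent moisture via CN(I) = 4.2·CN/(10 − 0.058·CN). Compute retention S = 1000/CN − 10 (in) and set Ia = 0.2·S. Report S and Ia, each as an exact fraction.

S = 1500/287 in ≈ 5.226 in; Ia = 300/287 in ≈ 1.045 in

CN(I) from CN(II)=82: (4.2·82)/(10 − 0.058·82) = 28700/437 ≈ 65.675
Retention S: 1000/CN − 10 with CN=65.675 → S = 1500/287 ≈ 5.226 in
Initial abstraction Ia = S/5 = (1500/287)/5 = 300/287 ≈ 1.045 in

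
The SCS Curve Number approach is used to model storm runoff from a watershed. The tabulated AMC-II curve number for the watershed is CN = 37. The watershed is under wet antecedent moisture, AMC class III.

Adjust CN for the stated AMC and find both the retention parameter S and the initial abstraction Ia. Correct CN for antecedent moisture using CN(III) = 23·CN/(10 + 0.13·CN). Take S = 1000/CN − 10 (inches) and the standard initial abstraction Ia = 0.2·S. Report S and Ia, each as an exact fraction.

Adjust CN=37 to AMC III: 23·37/(10 + 0.13·37) → 851 ÷ (1481/100) = 85100/1481 ≈ 57.461
Max retention: S = 1000/(85100/1481) − 10 = 6300/851 in (≈ 7.403 in)
Initial abstraction Ia = S/5 = (6300/851)/5 = 1260/851 ≈ 1.481 in

S = 6300/851 in ≈ 7.403 in; Ia = 1260/851 in ≈ 1.481 in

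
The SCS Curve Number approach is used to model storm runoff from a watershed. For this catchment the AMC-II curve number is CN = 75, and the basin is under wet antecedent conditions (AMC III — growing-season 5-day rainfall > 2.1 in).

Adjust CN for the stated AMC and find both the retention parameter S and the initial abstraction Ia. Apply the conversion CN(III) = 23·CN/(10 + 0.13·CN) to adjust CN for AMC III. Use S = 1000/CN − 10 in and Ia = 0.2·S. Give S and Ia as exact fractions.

CN(III) from CN(II)=75: (23·75)/(10 + 0.13·75) = 6900/79 ≈ 87.342
S = 1000/(6900/79) − 10 = 100/69 in ≈ 1.449 in
Ia = 0.2·(100/69) = 20/69 in ≈ 0.290 in

S = 100/69 in ≈ 1.449 in; Ia = 20/69 in ≈ 0.290 in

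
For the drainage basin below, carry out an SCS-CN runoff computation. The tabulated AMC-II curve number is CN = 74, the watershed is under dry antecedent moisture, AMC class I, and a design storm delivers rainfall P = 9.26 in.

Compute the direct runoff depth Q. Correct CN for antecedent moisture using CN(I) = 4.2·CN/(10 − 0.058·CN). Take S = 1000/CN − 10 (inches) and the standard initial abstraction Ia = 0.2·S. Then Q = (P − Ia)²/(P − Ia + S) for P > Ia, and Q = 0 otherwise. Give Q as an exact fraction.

Q = 86878152001/24077326350 in ≈ 3.608 in

Adjust CN=74 to AMC I: 4.2·74/(10 − 0.058·74) → (1554/5) ÷ (1427/250) = 77700/1427 ≈ 54.450
S = 1000/(77700/1427) − 10 = 6500/777 in ≈ 8.366 in
Initial abstraction Ia = S/5 = (6500/777)/5 = 1300/777 ≈ 1.673 in
P − Ia = 9.260 − 1.673 = 294751/38850 ≈ 7.587 in (> 0, runoff occurs)
Runoff Q = (P−Ia)²/(P−Ia+S) = (7.587)²/(7.587+8.366) = 86878152001/24077326350 ≈ 3.608 in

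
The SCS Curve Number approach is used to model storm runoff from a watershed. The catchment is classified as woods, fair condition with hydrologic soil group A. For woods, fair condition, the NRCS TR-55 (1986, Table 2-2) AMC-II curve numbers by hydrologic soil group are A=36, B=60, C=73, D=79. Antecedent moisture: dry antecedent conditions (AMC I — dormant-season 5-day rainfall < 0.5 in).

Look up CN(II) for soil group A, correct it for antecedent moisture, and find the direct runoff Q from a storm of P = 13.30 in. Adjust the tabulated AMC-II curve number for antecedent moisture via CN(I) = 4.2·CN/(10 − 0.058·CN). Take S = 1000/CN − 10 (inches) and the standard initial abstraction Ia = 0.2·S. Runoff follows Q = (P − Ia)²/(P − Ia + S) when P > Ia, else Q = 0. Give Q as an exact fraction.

Q = 83484769/168468930 in ≈ 0.496 in

NRCS table: woods, fair condition, soil group A → CN(II) = 36
Dry (AMC I): CN(I) = 4.2·36/(10 − 0.058·36) = (756/5)/(989/125) = 18900/989 ≈ 19.110
Retention S: 1000/CN − 10 with CN=19.110 → S = 8000/189 ≈ 42.328 in
Ia = 0.2·(8000/189) = 1600/189 in ≈ 8.466 in
P − Ia = 13.300 − 8.466 = 9137/1890 ≈ 4.834 in (> 0, runoff occurs)
Runoff Q = (P−Ia)²/(P−Ia+S) = (4.834)²/(4.834+42.328) = 83484769/168468930 ≈ 0.496 in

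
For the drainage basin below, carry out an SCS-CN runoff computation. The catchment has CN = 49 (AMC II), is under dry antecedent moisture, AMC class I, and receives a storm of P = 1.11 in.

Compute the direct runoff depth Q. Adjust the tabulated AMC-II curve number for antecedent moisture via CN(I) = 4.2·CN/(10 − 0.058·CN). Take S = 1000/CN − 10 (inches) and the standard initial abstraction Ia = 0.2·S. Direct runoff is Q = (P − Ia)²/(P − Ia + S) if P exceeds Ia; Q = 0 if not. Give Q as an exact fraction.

Dry (AMC I): CN(I) = 4.2·49/(10 − 0.058·49) = (1029/5)/(3579/500) = 34300/1193 ≈ 28.751
S = 1000/(34300/1193) − 10 = 8500/343 in ≈ 24.781 in
Initial abstraction Ia = S/5 = (8500/343)/5 = 1700/343 ≈ 4.956 in
P = 1.110 ≤ Ia = 4.956 in: entire storm abstracted, Q = 0.

Q = 0 in ≈ 0.000 in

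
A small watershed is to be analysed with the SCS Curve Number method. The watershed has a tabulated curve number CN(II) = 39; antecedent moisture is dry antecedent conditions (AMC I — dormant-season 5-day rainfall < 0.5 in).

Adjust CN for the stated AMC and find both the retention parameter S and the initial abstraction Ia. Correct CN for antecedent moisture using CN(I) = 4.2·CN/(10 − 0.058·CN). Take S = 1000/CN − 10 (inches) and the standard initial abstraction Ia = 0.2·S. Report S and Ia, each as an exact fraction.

S = 30500/819 in ≈ 37.241 in; Ia = 6100/819 in ≈ 7.448 in

Dry (AMC I): CN(I) = 4.2·39/(10 − 0.058·39) = (819/5)/(3869/500) = 81900/3869 ≈ 21.168
Retention S: 1000/CN − 10 with CN=21.168 → S = 30500/819 ≈ 37.241 in
Ia = 0.2·(30500/819) = 6100/819 in ≈ 7.448 in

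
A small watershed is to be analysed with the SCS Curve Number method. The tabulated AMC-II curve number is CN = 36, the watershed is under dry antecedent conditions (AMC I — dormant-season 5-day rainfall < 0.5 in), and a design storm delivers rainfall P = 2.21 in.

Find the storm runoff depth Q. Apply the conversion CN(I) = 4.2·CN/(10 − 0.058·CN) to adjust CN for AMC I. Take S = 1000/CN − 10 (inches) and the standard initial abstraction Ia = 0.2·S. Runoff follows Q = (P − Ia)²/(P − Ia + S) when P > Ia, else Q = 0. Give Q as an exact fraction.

Adjust CN=36 to AMC I: 4.2·36/(10 − 0.058·36) → (756/5) ÷ (989/125) = 18900/989 ≈ 19.110
Retention S: 1000/CN − 10 with CN=19.110 → S = 8000/189 ≈ 42.328 in
Ia = 0.2·(8000/189) = 1600/189 in ≈ 8.466 in
P = 2.210 ≤ Ia = 8.466 in: entire storm abstracted, Q = 0.

Q = 0 in ≈ 0.000 in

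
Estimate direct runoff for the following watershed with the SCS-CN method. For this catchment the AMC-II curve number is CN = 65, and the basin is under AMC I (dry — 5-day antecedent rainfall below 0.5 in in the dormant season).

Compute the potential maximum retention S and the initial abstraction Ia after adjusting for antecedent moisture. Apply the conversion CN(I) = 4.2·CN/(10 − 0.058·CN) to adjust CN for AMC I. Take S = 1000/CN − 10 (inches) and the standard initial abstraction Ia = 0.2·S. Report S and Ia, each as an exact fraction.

Adjust CN=65 to AMC I: 4.2·65/(10 − 0.058·65) → 273 ÷ (623/100) = 3900/89 ≈ 43.820
S = 1000/(3900/89) − 10 = 500/39 in ≈ 12.821 in
Ia = 0.2·(500/39) = 100/39 in ≈ 2.564 in

S = 500/39 in ≈ 12.821 in; Ia = 100/39 in ≈ 2.564 in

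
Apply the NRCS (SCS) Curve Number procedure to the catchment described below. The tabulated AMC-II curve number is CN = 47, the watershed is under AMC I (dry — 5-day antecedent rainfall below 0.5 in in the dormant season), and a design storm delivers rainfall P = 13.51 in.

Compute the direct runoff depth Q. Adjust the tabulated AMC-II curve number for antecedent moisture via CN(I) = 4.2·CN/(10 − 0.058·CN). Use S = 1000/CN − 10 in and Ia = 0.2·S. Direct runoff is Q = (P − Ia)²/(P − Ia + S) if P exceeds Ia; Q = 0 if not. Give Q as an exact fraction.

Q = 645511012969/340854231900 in ≈ 1.894 in

Dry (AMC I): CN(I) = 4.2·47/(10 − 0.058·47) = (987/5)/(3637/500) = 98700/3637 ≈ 27.138
Retention S: 1000/CN − 10 with CN=27.138 → S = 26500/987 ≈ 26.849 in
Ia = 0.2S: 0.2·26.849 = 5.370 in (exactly 5300/987)
Excess rainfall: 13.510 − 5.370 = 8.140 in; P > Ia so Q > 0
Q = (803437/98700)²/((803437/98700) + 26500/987) = (645511012969/9741690000)/(3453437/98700) = 645511012969/340854231900 in ≈ 1.894 in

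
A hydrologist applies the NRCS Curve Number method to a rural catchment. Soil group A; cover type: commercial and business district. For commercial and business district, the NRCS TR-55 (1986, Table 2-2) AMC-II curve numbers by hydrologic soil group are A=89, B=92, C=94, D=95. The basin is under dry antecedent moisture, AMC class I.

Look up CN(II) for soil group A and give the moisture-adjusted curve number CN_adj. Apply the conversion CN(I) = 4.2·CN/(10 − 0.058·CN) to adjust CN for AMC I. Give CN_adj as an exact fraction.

CN_adj = 186900/2419 ≈ 77.263

NRCS table: commercial and business district, soil group A → CN(II) = 89
Adjust CN=89 to AMC I: 4.2·89/(10 − 0.058·89) → (1869/5) ÷ (2419/500) = 186900/2419 ≈ 77.263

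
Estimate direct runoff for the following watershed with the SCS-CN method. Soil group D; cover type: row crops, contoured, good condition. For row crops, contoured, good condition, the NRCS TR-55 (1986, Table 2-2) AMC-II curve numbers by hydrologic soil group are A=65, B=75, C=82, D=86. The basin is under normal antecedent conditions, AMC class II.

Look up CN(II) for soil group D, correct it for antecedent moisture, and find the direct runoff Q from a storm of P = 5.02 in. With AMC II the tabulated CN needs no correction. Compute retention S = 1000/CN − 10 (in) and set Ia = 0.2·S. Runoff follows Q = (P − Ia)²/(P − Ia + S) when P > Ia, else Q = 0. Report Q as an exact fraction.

Q = 101868649/29224950 in ≈ 3.486 in

NRCS table: row crops, contoured, good condition, soil group D → CN(II) = 86
CN(II) = 86; AMC II needs no correction.
Max retention: S = 1000/86 − 10 = 70/43 in (≈ 1.628 in)
Ia = 0.2S: 0.2·1.628 = 0.326 in (exactly 14/43)
Excess rainfall: 5.020 − 0.326 = 4.694 in; P > Ia so Q > 0
Q: (10093/2150)² ÷ (13593/2150) = 101868649/29224950 in (≈ 3.486 in)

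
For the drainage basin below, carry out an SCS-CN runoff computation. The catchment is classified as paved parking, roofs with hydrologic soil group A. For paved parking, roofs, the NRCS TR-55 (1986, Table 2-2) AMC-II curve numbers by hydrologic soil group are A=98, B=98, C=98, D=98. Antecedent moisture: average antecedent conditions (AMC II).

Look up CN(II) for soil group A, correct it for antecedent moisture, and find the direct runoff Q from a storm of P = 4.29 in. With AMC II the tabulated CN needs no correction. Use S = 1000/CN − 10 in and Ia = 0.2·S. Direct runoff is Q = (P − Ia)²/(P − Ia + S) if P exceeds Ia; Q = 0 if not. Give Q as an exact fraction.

Q = 433514041/106922900 in ≈ 4.054 in

NRCS table: paved parking, roofs, soil group A → CN(II) = 98
CN(II) = 98; AMC II needs no correction.
Retention S: 1000/CN − 10 with CN=98.000 → S = 10/49 ≈ 0.204 in
Ia = 0.2·(10/49) = 2/49 in ≈ 0.041 in
Excess rainfall: 4.290 − 0.041 = 4.249 in; P > Ia so Q > 0
Q = (20821/4900)²/((20821/4900) + 10/49) = (433514041/24010000)/(21821/4900) = 433514041/106922900 in ≈ 4.054 in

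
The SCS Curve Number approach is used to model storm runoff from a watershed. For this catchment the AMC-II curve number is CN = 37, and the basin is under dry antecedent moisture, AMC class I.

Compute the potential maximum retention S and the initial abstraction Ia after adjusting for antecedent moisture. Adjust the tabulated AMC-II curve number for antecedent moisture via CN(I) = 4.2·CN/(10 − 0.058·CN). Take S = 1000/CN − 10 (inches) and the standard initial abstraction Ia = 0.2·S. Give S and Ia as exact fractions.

S = 1500/37 in ≈ 40.541 in; Ia = 300/37 in ≈ 8.108 in

Adjust CN=37 to AMC I: 4.2·37/(10 − 0.058·37) → (777/5) ÷ (3927/500) = 3700/187 ≈ 19.786
Max retention: S = 1000/(3700/187) − 10 = 1500/37 in (≈ 40.541 in)
Ia = 0.2·(1500/37) = 300/37 in ≈ 8.108 in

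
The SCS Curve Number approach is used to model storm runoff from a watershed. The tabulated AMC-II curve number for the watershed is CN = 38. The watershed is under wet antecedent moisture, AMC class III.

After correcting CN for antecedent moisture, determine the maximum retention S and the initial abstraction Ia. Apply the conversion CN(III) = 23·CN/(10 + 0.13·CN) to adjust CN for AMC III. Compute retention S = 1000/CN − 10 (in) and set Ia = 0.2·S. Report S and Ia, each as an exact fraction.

S = 3100/437 in ≈ 7.094 in; Ia = 620/437 in ≈ 1.419 in

Adjust CN=38 to AMC III: 23·38/(10 + 0.13·38) → 874 ÷ (747/50) = 43700/747 ≈ 58.501
Retention S: 1000/CN − 10 with CN=58.501 → S = 3100/437 ≈ 7.094 in
Ia = 0.2S: 0.2·7.094 = 1.419 in (exactly 620/437)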